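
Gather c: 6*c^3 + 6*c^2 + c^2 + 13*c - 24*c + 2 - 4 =6*c^3 + 7*c^2 - 11*c - 2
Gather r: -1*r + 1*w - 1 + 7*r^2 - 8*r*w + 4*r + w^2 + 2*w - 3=7*r^2 + r*(3 - 8*w) + w^2 + 3*w - 4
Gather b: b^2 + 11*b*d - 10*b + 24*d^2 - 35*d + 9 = b^2 + b*(11*d - 10) + 24*d^2 - 35*d + 9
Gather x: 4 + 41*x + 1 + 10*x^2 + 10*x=10*x^2 + 51*x + 5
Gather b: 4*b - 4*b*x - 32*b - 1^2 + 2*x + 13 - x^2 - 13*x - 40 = b*(-4*x - 28) - x^2 - 11*x - 28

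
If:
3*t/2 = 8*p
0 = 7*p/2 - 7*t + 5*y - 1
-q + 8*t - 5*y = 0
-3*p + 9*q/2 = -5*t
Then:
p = 54/761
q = -284/761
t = 288/761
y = 2588/3805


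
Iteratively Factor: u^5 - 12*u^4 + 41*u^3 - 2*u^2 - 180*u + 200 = (u - 5)*(u^4 - 7*u^3 + 6*u^2 + 28*u - 40) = (u - 5)*(u - 2)*(u^3 - 5*u^2 - 4*u + 20) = (u - 5)^2*(u - 2)*(u^2 - 4) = (u - 5)^2*(u - 2)*(u + 2)*(u - 2)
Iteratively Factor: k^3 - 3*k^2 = (k)*(k^2 - 3*k) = k*(k - 3)*(k)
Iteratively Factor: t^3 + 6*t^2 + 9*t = (t + 3)*(t^2 + 3*t) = t*(t + 3)*(t + 3)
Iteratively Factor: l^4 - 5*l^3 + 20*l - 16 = (l + 2)*(l^3 - 7*l^2 + 14*l - 8) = (l - 1)*(l + 2)*(l^2 - 6*l + 8) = (l - 4)*(l - 1)*(l + 2)*(l - 2)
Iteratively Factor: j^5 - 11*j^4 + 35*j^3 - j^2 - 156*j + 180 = (j + 2)*(j^4 - 13*j^3 + 61*j^2 - 123*j + 90) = (j - 5)*(j + 2)*(j^3 - 8*j^2 + 21*j - 18) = (j - 5)*(j - 3)*(j + 2)*(j^2 - 5*j + 6) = (j - 5)*(j - 3)*(j - 2)*(j + 2)*(j - 3)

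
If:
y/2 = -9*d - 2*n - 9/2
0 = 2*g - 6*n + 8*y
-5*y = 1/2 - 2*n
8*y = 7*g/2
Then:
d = -109/612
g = -24/17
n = -22/17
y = -21/34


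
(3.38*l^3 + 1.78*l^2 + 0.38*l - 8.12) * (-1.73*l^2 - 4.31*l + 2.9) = -5.8474*l^5 - 17.6472*l^4 + 1.4728*l^3 + 17.5718*l^2 + 36.0992*l - 23.548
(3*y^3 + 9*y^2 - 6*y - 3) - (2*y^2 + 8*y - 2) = 3*y^3 + 7*y^2 - 14*y - 1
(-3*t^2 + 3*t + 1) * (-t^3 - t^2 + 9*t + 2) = 3*t^5 - 31*t^3 + 20*t^2 + 15*t + 2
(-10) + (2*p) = 2*p - 10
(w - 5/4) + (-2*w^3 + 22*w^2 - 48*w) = -2*w^3 + 22*w^2 - 47*w - 5/4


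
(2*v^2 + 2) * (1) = 2*v^2 + 2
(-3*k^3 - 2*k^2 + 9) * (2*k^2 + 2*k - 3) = -6*k^5 - 10*k^4 + 5*k^3 + 24*k^2 + 18*k - 27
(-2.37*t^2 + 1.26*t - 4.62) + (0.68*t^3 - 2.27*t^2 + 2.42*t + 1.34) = 0.68*t^3 - 4.64*t^2 + 3.68*t - 3.28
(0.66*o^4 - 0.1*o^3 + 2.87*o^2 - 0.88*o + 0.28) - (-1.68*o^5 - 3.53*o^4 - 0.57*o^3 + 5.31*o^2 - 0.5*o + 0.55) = 1.68*o^5 + 4.19*o^4 + 0.47*o^3 - 2.44*o^2 - 0.38*o - 0.27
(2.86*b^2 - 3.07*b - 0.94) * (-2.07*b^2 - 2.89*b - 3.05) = -5.9202*b^4 - 1.9105*b^3 + 2.0951*b^2 + 12.0801*b + 2.867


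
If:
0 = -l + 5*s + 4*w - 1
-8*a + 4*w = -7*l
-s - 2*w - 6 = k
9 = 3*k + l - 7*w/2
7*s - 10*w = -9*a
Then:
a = -32403/4913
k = -771/4913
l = -25304/4913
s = 12341/4913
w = -20524/4913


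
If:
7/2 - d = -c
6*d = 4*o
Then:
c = 2*o/3 - 7/2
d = 2*o/3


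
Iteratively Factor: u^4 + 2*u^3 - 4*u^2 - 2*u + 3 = (u + 3)*(u^3 - u^2 - u + 1) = (u + 1)*(u + 3)*(u^2 - 2*u + 1) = (u - 1)*(u + 1)*(u + 3)*(u - 1)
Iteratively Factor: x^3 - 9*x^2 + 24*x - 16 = (x - 4)*(x^2 - 5*x + 4) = (x - 4)^2*(x - 1)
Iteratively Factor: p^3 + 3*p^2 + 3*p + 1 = (p + 1)*(p^2 + 2*p + 1) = (p + 1)^2*(p + 1)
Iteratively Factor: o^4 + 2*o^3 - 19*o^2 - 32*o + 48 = (o - 4)*(o^3 + 6*o^2 + 5*o - 12) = (o - 4)*(o + 4)*(o^2 + 2*o - 3) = (o - 4)*(o + 3)*(o + 4)*(o - 1)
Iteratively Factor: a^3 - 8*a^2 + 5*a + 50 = (a - 5)*(a^2 - 3*a - 10) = (a - 5)^2*(a + 2)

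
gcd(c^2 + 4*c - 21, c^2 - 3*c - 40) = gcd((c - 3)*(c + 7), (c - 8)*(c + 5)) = 1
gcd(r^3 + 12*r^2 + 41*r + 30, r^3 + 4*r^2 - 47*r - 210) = r^2 + 11*r + 30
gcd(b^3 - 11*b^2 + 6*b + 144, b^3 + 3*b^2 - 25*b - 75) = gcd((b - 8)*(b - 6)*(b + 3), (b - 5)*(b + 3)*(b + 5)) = b + 3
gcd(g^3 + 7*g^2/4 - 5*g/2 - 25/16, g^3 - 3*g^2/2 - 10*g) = g + 5/2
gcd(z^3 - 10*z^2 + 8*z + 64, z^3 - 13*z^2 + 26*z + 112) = z^2 - 6*z - 16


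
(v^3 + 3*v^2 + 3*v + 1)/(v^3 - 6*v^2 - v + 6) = (v^2 + 2*v + 1)/(v^2 - 7*v + 6)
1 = 1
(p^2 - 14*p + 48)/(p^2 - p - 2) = (-p^2 + 14*p - 48)/(-p^2 + p + 2)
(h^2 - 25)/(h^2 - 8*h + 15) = (h + 5)/(h - 3)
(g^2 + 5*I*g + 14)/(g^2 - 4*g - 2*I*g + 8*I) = (g + 7*I)/(g - 4)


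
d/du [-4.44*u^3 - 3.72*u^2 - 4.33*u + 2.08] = -13.32*u^2 - 7.44*u - 4.33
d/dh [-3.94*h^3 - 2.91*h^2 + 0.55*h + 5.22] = -11.82*h^2 - 5.82*h + 0.55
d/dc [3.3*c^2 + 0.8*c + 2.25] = 6.6*c + 0.8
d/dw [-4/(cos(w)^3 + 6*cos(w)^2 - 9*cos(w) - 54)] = 12*(sin(w)^2 - 4*cos(w) + 2)*sin(w)/(cos(w)^3 + 6*cos(w)^2 - 9*cos(w) - 54)^2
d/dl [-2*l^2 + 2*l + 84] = 2 - 4*l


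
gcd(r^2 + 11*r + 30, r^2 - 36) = r + 6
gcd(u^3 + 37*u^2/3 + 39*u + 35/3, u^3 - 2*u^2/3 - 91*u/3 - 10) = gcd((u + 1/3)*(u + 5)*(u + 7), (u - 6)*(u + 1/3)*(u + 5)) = u^2 + 16*u/3 + 5/3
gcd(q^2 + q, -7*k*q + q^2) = q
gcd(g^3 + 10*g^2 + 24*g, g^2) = g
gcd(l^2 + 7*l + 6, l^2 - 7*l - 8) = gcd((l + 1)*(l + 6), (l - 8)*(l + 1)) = l + 1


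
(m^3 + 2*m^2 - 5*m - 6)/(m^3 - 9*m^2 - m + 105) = (m^2 - m - 2)/(m^2 - 12*m + 35)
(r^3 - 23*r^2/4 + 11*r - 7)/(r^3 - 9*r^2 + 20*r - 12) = (4*r^2 - 15*r + 14)/(4*(r^2 - 7*r + 6))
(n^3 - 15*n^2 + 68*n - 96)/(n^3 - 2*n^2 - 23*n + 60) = (n - 8)/(n + 5)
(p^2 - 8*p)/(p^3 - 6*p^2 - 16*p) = 1/(p + 2)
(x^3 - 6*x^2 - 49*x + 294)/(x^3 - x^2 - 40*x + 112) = (x^2 - 13*x + 42)/(x^2 - 8*x + 16)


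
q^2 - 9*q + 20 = (q - 5)*(q - 4)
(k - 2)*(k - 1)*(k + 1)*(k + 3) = k^4 + k^3 - 7*k^2 - k + 6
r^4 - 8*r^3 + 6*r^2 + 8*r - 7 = (r - 7)*(r - 1)^2*(r + 1)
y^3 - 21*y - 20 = (y - 5)*(y + 1)*(y + 4)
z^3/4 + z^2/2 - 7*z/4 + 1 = (z/4 + 1)*(z - 1)^2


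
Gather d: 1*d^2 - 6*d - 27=d^2 - 6*d - 27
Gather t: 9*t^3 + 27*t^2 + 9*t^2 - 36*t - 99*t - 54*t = 9*t^3 + 36*t^2 - 189*t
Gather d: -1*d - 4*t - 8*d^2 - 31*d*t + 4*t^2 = -8*d^2 + d*(-31*t - 1) + 4*t^2 - 4*t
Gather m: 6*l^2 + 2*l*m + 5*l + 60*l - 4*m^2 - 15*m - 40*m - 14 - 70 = 6*l^2 + 65*l - 4*m^2 + m*(2*l - 55) - 84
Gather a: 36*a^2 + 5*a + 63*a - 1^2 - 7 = 36*a^2 + 68*a - 8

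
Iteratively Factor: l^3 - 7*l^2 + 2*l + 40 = (l - 4)*(l^2 - 3*l - 10) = (l - 4)*(l + 2)*(l - 5)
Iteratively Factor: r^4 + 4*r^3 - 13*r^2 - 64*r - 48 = (r - 4)*(r^3 + 8*r^2 + 19*r + 12) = (r - 4)*(r + 4)*(r^2 + 4*r + 3) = (r - 4)*(r + 3)*(r + 4)*(r + 1)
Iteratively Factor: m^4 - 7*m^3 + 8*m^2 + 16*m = (m - 4)*(m^3 - 3*m^2 - 4*m) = m*(m - 4)*(m^2 - 3*m - 4) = m*(m - 4)*(m + 1)*(m - 4)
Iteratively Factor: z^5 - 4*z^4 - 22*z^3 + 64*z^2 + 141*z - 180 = (z - 5)*(z^4 + z^3 - 17*z^2 - 21*z + 36) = (z - 5)*(z + 3)*(z^3 - 2*z^2 - 11*z + 12) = (z - 5)*(z - 4)*(z + 3)*(z^2 + 2*z - 3) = (z - 5)*(z - 4)*(z - 1)*(z + 3)*(z + 3)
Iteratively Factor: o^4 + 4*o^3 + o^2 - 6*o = (o + 3)*(o^3 + o^2 - 2*o) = o*(o + 3)*(o^2 + o - 2) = o*(o + 2)*(o + 3)*(o - 1)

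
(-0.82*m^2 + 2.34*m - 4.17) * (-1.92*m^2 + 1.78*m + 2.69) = 1.5744*m^4 - 5.9524*m^3 + 9.9658*m^2 - 1.128*m - 11.2173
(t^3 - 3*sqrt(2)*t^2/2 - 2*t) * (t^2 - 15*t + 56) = t^5 - 15*t^4 - 3*sqrt(2)*t^4/2 + 45*sqrt(2)*t^3/2 + 54*t^3 - 84*sqrt(2)*t^2 + 30*t^2 - 112*t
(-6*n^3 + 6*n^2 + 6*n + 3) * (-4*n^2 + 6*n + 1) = 24*n^5 - 60*n^4 + 6*n^3 + 30*n^2 + 24*n + 3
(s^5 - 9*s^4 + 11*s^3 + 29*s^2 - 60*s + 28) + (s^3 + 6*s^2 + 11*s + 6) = s^5 - 9*s^4 + 12*s^3 + 35*s^2 - 49*s + 34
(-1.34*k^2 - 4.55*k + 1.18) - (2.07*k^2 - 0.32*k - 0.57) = -3.41*k^2 - 4.23*k + 1.75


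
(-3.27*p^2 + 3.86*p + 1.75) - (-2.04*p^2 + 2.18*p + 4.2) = -1.23*p^2 + 1.68*p - 2.45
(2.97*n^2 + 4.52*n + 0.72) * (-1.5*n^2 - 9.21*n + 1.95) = -4.455*n^4 - 34.1337*n^3 - 36.9177*n^2 + 2.1828*n + 1.404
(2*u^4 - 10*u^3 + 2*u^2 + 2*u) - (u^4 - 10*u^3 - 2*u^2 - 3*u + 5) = u^4 + 4*u^2 + 5*u - 5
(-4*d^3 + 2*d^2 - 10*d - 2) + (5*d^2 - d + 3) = -4*d^3 + 7*d^2 - 11*d + 1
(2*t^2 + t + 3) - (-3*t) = 2*t^2 + 4*t + 3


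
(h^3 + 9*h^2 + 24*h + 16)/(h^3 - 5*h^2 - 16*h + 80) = (h^2 + 5*h + 4)/(h^2 - 9*h + 20)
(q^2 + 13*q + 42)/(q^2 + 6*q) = (q + 7)/q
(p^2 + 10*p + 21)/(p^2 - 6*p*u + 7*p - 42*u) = (p + 3)/(p - 6*u)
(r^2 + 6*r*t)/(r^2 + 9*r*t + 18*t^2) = r/(r + 3*t)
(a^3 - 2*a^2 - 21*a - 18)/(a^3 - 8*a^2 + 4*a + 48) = (a^2 + 4*a + 3)/(a^2 - 2*a - 8)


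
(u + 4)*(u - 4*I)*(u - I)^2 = u^4 + 4*u^3 - 6*I*u^3 - 9*u^2 - 24*I*u^2 - 36*u + 4*I*u + 16*I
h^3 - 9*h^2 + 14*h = h*(h - 7)*(h - 2)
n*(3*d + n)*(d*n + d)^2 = 3*d^3*n^3 + 6*d^3*n^2 + 3*d^3*n + d^2*n^4 + 2*d^2*n^3 + d^2*n^2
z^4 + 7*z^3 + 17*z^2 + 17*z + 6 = (z + 1)^2*(z + 2)*(z + 3)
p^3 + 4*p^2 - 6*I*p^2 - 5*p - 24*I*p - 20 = (p + 4)*(p - 5*I)*(p - I)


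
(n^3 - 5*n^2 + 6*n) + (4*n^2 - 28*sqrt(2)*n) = n^3 - n^2 - 28*sqrt(2)*n + 6*n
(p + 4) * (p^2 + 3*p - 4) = p^3 + 7*p^2 + 8*p - 16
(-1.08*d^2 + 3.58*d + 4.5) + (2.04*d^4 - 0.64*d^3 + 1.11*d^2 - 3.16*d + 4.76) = 2.04*d^4 - 0.64*d^3 + 0.03*d^2 + 0.42*d + 9.26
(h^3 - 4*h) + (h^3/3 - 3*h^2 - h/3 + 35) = 4*h^3/3 - 3*h^2 - 13*h/3 + 35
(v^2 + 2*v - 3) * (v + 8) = v^3 + 10*v^2 + 13*v - 24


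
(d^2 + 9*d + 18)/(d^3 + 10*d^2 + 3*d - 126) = (d + 3)/(d^2 + 4*d - 21)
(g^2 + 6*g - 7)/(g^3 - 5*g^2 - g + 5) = (g + 7)/(g^2 - 4*g - 5)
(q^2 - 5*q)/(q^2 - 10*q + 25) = q/(q - 5)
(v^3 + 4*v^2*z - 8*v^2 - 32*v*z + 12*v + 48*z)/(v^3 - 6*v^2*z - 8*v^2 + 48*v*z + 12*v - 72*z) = (-v - 4*z)/(-v + 6*z)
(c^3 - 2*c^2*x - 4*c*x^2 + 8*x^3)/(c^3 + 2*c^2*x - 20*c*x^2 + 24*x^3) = (c + 2*x)/(c + 6*x)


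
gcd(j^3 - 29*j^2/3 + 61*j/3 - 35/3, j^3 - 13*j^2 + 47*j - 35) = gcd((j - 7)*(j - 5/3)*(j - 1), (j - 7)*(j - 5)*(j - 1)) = j^2 - 8*j + 7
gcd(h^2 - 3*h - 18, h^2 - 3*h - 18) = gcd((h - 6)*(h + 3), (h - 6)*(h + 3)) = h^2 - 3*h - 18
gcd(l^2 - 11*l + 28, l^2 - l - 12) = l - 4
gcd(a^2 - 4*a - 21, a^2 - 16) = 1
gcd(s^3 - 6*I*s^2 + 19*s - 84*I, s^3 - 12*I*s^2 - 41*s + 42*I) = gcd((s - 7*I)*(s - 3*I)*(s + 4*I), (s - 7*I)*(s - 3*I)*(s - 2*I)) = s^2 - 10*I*s - 21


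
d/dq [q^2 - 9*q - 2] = 2*q - 9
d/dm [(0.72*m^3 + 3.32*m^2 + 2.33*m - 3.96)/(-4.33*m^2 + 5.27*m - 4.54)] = (-3.1176*m^4 + 7.5888*m^3 + 17.7789*m^2 - 64.4392*m + 10.291)/(18.7489*m^4 - 45.6382*m^3 + 67.0893*m^2 - 47.8516*m + 20.6116)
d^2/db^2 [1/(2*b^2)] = 3/b^4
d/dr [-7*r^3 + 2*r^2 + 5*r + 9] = -21*r^2 + 4*r + 5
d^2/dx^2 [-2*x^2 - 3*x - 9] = -4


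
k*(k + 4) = k^2 + 4*k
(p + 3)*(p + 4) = p^2 + 7*p + 12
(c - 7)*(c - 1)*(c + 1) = c^3 - 7*c^2 - c + 7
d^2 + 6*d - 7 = (d - 1)*(d + 7)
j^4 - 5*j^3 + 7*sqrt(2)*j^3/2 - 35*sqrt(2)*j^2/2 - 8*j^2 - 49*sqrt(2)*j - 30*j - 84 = (j - 7)*(j + 2)*(j + 3*sqrt(2)/2)*(j + 2*sqrt(2))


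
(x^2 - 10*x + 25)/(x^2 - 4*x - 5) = (x - 5)/(x + 1)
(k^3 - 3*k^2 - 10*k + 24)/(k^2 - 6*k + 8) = k + 3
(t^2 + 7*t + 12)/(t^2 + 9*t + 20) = (t + 3)/(t + 5)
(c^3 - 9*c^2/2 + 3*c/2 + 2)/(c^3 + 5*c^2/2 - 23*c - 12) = (c - 1)/(c + 6)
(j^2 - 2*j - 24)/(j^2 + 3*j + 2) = (j^2 - 2*j - 24)/(j^2 + 3*j + 2)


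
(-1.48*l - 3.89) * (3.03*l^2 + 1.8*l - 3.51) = -4.4844*l^3 - 14.4507*l^2 - 1.8072*l + 13.6539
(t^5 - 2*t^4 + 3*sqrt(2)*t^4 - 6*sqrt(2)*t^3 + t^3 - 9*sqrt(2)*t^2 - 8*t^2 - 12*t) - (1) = t^5 - 2*t^4 + 3*sqrt(2)*t^4 - 6*sqrt(2)*t^3 + t^3 - 9*sqrt(2)*t^2 - 8*t^2 - 12*t - 1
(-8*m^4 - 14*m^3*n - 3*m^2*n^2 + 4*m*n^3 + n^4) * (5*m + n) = -40*m^5 - 78*m^4*n - 29*m^3*n^2 + 17*m^2*n^3 + 9*m*n^4 + n^5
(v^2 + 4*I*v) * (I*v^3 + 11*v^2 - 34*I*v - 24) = I*v^5 + 7*v^4 + 10*I*v^3 + 112*v^2 - 96*I*v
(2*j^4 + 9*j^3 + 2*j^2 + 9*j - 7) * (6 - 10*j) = -20*j^5 - 78*j^4 + 34*j^3 - 78*j^2 + 124*j - 42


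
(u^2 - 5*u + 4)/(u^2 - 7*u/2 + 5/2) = 2*(u - 4)/(2*u - 5)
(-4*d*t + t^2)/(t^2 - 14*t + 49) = t*(-4*d + t)/(t^2 - 14*t + 49)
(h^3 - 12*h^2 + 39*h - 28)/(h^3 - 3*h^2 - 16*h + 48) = (h^2 - 8*h + 7)/(h^2 + h - 12)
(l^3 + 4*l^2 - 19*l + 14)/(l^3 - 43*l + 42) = (l - 2)/(l - 6)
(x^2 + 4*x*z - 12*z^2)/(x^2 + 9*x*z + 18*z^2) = (x - 2*z)/(x + 3*z)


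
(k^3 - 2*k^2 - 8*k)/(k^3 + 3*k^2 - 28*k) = (k + 2)/(k + 7)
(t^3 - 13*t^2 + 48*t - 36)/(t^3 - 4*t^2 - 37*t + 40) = (t^2 - 12*t + 36)/(t^2 - 3*t - 40)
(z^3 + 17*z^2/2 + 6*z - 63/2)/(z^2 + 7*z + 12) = (2*z^2 + 11*z - 21)/(2*(z + 4))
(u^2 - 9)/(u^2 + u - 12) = (u + 3)/(u + 4)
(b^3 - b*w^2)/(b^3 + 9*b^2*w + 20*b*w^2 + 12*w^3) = b*(b - w)/(b^2 + 8*b*w + 12*w^2)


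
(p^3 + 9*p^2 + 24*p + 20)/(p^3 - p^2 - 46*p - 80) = (p + 2)/(p - 8)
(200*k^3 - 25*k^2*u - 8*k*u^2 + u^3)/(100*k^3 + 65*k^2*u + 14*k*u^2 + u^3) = (40*k^2 - 13*k*u + u^2)/(20*k^2 + 9*k*u + u^2)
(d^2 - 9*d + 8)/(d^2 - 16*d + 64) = (d - 1)/(d - 8)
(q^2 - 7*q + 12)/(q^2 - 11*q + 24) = (q - 4)/(q - 8)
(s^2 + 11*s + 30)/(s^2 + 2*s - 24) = (s + 5)/(s - 4)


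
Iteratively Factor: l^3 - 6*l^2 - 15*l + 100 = (l + 4)*(l^2 - 10*l + 25) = (l - 5)*(l + 4)*(l - 5)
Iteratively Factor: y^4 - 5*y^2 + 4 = (y + 1)*(y^3 - y^2 - 4*y + 4) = (y - 2)*(y + 1)*(y^2 + y - 2) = (y - 2)*(y + 1)*(y + 2)*(y - 1)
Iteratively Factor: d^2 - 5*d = (d)*(d - 5)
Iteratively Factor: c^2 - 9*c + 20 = (c - 5)*(c - 4)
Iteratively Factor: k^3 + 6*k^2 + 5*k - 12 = (k + 3)*(k^2 + 3*k - 4) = (k - 1)*(k + 3)*(k + 4)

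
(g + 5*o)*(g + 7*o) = g^2 + 12*g*o + 35*o^2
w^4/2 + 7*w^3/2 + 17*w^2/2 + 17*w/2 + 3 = (w/2 + 1)*(w + 1)^2*(w + 3)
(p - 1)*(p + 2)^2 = p^3 + 3*p^2 - 4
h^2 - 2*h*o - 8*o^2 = (h - 4*o)*(h + 2*o)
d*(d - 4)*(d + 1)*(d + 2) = d^4 - d^3 - 10*d^2 - 8*d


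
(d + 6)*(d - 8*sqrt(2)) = d^2 - 8*sqrt(2)*d + 6*d - 48*sqrt(2)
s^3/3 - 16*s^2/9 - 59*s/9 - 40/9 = (s/3 + 1/3)*(s - 8)*(s + 5/3)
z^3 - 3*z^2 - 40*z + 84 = (z - 7)*(z - 2)*(z + 6)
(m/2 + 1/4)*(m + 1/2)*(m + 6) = m^3/2 + 7*m^2/2 + 25*m/8 + 3/4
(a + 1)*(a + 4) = a^2 + 5*a + 4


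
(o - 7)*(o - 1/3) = o^2 - 22*o/3 + 7/3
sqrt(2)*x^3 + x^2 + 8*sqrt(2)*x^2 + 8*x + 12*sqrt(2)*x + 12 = (x + 2)*(x + 6)*(sqrt(2)*x + 1)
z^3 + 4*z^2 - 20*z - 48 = (z - 4)*(z + 2)*(z + 6)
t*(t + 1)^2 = t^3 + 2*t^2 + t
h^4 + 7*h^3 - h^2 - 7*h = h*(h - 1)*(h + 1)*(h + 7)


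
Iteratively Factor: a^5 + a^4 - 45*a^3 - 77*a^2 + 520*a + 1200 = (a - 5)*(a^4 + 6*a^3 - 15*a^2 - 152*a - 240) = (a - 5)*(a + 4)*(a^3 + 2*a^2 - 23*a - 60) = (a - 5)*(a + 4)^2*(a^2 - 2*a - 15) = (a - 5)^2*(a + 4)^2*(a + 3)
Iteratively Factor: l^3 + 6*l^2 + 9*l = (l + 3)*(l^2 + 3*l) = l*(l + 3)*(l + 3)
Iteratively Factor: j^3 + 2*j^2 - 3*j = (j)*(j^2 + 2*j - 3) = j*(j + 3)*(j - 1)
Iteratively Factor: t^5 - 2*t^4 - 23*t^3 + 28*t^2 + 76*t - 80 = (t - 2)*(t^4 - 23*t^2 - 18*t + 40) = (t - 5)*(t - 2)*(t^3 + 5*t^2 + 2*t - 8) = (t - 5)*(t - 2)*(t + 4)*(t^2 + t - 2) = (t - 5)*(t - 2)*(t - 1)*(t + 4)*(t + 2)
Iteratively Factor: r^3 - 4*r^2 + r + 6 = (r - 2)*(r^2 - 2*r - 3) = (r - 3)*(r - 2)*(r + 1)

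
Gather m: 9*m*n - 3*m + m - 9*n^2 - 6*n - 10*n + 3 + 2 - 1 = m*(9*n - 2) - 9*n^2 - 16*n + 4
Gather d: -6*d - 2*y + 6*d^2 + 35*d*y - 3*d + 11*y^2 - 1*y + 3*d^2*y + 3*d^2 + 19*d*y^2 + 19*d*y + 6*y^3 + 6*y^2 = d^2*(3*y + 9) + d*(19*y^2 + 54*y - 9) + 6*y^3 + 17*y^2 - 3*y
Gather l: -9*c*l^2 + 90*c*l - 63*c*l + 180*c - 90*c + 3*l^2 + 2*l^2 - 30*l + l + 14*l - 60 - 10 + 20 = 90*c + l^2*(5 - 9*c) + l*(27*c - 15) - 50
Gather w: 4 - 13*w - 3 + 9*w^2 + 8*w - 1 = 9*w^2 - 5*w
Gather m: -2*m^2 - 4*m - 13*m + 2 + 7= -2*m^2 - 17*m + 9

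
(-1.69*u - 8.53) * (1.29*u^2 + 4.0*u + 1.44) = -2.1801*u^3 - 17.7637*u^2 - 36.5536*u - 12.2832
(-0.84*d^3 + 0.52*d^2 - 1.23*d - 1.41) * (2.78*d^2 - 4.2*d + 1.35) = -2.3352*d^5 + 4.9736*d^4 - 6.7374*d^3 + 1.9482*d^2 + 4.2615*d - 1.9035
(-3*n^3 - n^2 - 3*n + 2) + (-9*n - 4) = -3*n^3 - n^2 - 12*n - 2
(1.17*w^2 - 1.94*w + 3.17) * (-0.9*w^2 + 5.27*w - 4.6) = -1.053*w^4 + 7.9119*w^3 - 18.4588*w^2 + 25.6299*w - 14.582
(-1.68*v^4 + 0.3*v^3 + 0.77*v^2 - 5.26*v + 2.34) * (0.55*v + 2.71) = -0.924*v^5 - 4.3878*v^4 + 1.2365*v^3 - 0.8063*v^2 - 12.9676*v + 6.3414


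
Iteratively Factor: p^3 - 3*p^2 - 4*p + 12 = (p - 2)*(p^2 - p - 6) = (p - 2)*(p + 2)*(p - 3)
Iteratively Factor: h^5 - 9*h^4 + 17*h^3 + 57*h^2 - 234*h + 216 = (h + 3)*(h^4 - 12*h^3 + 53*h^2 - 102*h + 72) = (h - 2)*(h + 3)*(h^3 - 10*h^2 + 33*h - 36) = (h - 4)*(h - 2)*(h + 3)*(h^2 - 6*h + 9) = (h - 4)*(h - 3)*(h - 2)*(h + 3)*(h - 3)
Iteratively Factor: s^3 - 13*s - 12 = (s + 1)*(s^2 - s - 12) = (s + 1)*(s + 3)*(s - 4)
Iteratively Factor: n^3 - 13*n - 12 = (n + 3)*(n^2 - 3*n - 4) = (n + 1)*(n + 3)*(n - 4)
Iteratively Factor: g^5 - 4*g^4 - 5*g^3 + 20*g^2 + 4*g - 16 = (g - 1)*(g^4 - 3*g^3 - 8*g^2 + 12*g + 16) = (g - 2)*(g - 1)*(g^3 - g^2 - 10*g - 8) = (g - 2)*(g - 1)*(g + 1)*(g^2 - 2*g - 8) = (g - 2)*(g - 1)*(g + 1)*(g + 2)*(g - 4)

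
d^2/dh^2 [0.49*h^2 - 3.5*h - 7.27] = 0.980000000000000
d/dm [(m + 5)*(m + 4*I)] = 2*m + 5 + 4*I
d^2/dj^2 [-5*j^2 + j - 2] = -10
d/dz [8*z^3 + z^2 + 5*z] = 24*z^2 + 2*z + 5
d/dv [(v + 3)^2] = 2*v + 6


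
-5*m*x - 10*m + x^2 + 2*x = (-5*m + x)*(x + 2)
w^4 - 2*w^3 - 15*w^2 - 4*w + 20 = (w - 5)*(w - 1)*(w + 2)^2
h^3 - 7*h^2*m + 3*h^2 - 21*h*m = h*(h + 3)*(h - 7*m)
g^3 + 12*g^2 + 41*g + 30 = (g + 1)*(g + 5)*(g + 6)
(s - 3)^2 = s^2 - 6*s + 9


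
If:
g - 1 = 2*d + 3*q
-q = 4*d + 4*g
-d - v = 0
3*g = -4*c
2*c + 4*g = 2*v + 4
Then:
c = 57/2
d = 99/2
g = -38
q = -46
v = -99/2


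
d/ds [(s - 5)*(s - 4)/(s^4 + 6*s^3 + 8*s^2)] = (-2*s^4 + 21*s^3 + 28*s^2 - 288*s - 320)/(s^3*(s^4 + 12*s^3 + 52*s^2 + 96*s + 64))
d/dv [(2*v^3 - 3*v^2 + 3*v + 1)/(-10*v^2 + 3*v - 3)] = (-20*v^4 + 12*v^3 + 3*v^2 + 38*v - 12)/(100*v^4 - 60*v^3 + 69*v^2 - 18*v + 9)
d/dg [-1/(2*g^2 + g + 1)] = (4*g + 1)/(2*g^2 + g + 1)^2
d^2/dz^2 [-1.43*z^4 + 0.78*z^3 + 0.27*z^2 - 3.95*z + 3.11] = -17.16*z^2 + 4.68*z + 0.54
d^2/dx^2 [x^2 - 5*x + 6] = 2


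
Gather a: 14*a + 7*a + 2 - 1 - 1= 21*a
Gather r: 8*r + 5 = 8*r + 5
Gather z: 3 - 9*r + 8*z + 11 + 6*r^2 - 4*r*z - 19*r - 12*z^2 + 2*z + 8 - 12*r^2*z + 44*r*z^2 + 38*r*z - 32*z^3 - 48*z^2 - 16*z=6*r^2 - 28*r - 32*z^3 + z^2*(44*r - 60) + z*(-12*r^2 + 34*r - 6) + 22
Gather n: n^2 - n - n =n^2 - 2*n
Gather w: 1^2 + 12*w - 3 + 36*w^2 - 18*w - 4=36*w^2 - 6*w - 6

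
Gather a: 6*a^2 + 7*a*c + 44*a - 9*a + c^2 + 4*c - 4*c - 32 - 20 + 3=6*a^2 + a*(7*c + 35) + c^2 - 49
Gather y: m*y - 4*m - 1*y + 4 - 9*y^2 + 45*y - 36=-4*m - 9*y^2 + y*(m + 44) - 32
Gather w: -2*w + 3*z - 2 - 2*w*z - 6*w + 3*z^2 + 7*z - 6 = w*(-2*z - 8) + 3*z^2 + 10*z - 8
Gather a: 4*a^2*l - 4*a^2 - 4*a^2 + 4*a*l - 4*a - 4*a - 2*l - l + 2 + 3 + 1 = a^2*(4*l - 8) + a*(4*l - 8) - 3*l + 6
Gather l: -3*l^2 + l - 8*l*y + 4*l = -3*l^2 + l*(5 - 8*y)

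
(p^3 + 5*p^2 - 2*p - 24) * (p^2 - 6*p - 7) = p^5 - p^4 - 39*p^3 - 47*p^2 + 158*p + 168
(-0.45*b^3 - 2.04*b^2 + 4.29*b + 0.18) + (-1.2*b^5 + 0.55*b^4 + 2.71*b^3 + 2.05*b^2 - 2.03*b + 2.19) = -1.2*b^5 + 0.55*b^4 + 2.26*b^3 + 0.00999999999999979*b^2 + 2.26*b + 2.37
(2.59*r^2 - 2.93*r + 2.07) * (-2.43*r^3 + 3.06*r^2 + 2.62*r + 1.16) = -6.2937*r^5 + 15.0453*r^4 - 7.2101*r^3 + 1.662*r^2 + 2.0246*r + 2.4012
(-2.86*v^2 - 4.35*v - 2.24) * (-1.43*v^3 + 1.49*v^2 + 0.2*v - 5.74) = 4.0898*v^5 + 1.9591*v^4 - 3.8503*v^3 + 12.2088*v^2 + 24.521*v + 12.8576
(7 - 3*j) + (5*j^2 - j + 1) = 5*j^2 - 4*j + 8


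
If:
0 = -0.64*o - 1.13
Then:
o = -1.77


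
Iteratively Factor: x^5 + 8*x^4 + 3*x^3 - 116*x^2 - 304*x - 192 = (x - 4)*(x^4 + 12*x^3 + 51*x^2 + 88*x + 48) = (x - 4)*(x + 1)*(x^3 + 11*x^2 + 40*x + 48) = (x - 4)*(x + 1)*(x + 3)*(x^2 + 8*x + 16) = (x - 4)*(x + 1)*(x + 3)*(x + 4)*(x + 4)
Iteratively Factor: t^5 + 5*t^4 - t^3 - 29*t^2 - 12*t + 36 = (t + 3)*(t^4 + 2*t^3 - 7*t^2 - 8*t + 12) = (t - 2)*(t + 3)*(t^3 + 4*t^2 + t - 6) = (t - 2)*(t + 2)*(t + 3)*(t^2 + 2*t - 3) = (t - 2)*(t - 1)*(t + 2)*(t + 3)*(t + 3)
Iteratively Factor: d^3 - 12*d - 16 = (d + 2)*(d^2 - 2*d - 8) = (d - 4)*(d + 2)*(d + 2)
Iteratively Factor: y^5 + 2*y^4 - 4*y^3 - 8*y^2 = (y)*(y^4 + 2*y^3 - 4*y^2 - 8*y) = y^2*(y^3 + 2*y^2 - 4*y - 8) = y^2*(y + 2)*(y^2 - 4) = y^2*(y - 2)*(y + 2)*(y + 2)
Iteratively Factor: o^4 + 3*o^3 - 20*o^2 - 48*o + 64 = (o + 4)*(o^3 - o^2 - 16*o + 16) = (o - 4)*(o + 4)*(o^2 + 3*o - 4) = (o - 4)*(o + 4)^2*(o - 1)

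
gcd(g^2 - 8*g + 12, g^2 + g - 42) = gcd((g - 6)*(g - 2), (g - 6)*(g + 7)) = g - 6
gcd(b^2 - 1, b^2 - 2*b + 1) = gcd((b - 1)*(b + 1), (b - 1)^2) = b - 1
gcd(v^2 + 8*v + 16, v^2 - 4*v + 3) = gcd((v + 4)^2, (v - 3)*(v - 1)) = 1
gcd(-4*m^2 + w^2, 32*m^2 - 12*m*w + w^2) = 1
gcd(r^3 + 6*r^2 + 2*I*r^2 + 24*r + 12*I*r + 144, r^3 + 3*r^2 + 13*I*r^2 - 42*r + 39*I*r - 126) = r + 6*I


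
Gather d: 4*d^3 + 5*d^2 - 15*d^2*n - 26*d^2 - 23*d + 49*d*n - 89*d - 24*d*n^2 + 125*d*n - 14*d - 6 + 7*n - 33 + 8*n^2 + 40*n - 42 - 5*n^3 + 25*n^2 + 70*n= 4*d^3 + d^2*(-15*n - 21) + d*(-24*n^2 + 174*n - 126) - 5*n^3 + 33*n^2 + 117*n - 81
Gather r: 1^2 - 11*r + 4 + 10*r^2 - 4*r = 10*r^2 - 15*r + 5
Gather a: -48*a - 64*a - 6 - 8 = -112*a - 14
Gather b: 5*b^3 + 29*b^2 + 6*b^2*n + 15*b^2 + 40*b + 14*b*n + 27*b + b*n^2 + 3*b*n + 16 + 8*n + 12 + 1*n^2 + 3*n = 5*b^3 + b^2*(6*n + 44) + b*(n^2 + 17*n + 67) + n^2 + 11*n + 28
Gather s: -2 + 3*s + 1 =3*s - 1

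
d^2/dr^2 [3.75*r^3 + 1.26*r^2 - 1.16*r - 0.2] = 22.5*r + 2.52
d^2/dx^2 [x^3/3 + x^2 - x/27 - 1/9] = 2*x + 2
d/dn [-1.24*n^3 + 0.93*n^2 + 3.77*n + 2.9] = -3.72*n^2 + 1.86*n + 3.77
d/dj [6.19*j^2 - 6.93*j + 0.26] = 12.38*j - 6.93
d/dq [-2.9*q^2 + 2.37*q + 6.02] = 2.37 - 5.8*q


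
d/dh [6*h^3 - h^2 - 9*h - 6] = 18*h^2 - 2*h - 9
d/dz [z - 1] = 1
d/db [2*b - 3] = 2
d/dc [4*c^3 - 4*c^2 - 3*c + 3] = 12*c^2 - 8*c - 3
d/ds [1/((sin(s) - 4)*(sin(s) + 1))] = (3 - 2*sin(s))*cos(s)/((sin(s) - 4)^2*(sin(s) + 1)^2)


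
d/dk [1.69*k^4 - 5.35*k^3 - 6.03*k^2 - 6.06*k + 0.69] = 6.76*k^3 - 16.05*k^2 - 12.06*k - 6.06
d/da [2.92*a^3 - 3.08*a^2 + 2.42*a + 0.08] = 8.76*a^2 - 6.16*a + 2.42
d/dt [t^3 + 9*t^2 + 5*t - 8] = 3*t^2 + 18*t + 5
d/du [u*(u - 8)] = 2*u - 8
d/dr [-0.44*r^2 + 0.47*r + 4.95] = 0.47 - 0.88*r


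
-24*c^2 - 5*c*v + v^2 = (-8*c + v)*(3*c + v)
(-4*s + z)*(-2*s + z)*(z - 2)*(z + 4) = 8*s^2*z^2 + 16*s^2*z - 64*s^2 - 6*s*z^3 - 12*s*z^2 + 48*s*z + z^4 + 2*z^3 - 8*z^2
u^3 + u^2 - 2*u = u*(u - 1)*(u + 2)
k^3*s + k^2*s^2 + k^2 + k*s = k*(k + s)*(k*s + 1)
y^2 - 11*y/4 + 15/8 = (y - 3/2)*(y - 5/4)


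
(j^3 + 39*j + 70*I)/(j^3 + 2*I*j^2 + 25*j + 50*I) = (j - 7*I)/(j - 5*I)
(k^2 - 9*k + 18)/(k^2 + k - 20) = (k^2 - 9*k + 18)/(k^2 + k - 20)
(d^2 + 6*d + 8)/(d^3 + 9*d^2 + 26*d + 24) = 1/(d + 3)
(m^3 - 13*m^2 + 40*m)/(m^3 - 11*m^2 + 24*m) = (m - 5)/(m - 3)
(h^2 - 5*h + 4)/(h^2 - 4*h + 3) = (h - 4)/(h - 3)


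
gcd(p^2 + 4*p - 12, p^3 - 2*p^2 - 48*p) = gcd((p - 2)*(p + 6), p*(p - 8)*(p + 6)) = p + 6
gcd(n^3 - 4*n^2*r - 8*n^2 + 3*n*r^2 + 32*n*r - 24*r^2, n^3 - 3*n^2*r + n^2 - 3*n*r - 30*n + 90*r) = -n + 3*r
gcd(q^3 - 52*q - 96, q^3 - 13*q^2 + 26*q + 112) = q^2 - 6*q - 16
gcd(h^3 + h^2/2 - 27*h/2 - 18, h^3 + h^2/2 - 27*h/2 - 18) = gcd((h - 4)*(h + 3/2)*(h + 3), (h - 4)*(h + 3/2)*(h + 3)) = h^3 + h^2/2 - 27*h/2 - 18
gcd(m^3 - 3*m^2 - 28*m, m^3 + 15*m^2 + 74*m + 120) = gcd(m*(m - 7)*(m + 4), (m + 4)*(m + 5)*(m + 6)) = m + 4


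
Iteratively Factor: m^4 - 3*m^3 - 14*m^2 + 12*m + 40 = (m + 2)*(m^3 - 5*m^2 - 4*m + 20) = (m - 2)*(m + 2)*(m^2 - 3*m - 10) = (m - 5)*(m - 2)*(m + 2)*(m + 2)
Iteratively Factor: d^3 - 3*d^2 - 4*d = (d - 4)*(d^2 + d) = d*(d - 4)*(d + 1)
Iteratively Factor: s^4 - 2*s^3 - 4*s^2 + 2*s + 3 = (s + 1)*(s^3 - 3*s^2 - s + 3) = (s - 3)*(s + 1)*(s^2 - 1) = (s - 3)*(s - 1)*(s + 1)*(s + 1)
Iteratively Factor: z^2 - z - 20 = (z + 4)*(z - 5)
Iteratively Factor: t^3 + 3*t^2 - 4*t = (t)*(t^2 + 3*t - 4) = t*(t - 1)*(t + 4)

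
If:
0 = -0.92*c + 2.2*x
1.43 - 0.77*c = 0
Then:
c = 1.86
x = 0.78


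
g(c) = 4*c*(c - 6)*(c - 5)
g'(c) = 4*c*(c - 6) + 4*c*(c - 5) + 4*(c - 6)*(c - 5) = 12*c^2 - 88*c + 120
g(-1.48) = -286.94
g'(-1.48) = 276.52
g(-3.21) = -970.89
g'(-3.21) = 526.13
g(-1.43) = -273.27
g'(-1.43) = 270.38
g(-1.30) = -239.15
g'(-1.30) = 254.68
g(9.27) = 517.74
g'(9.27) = 335.43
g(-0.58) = -85.18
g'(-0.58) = 175.08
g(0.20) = 22.27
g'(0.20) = 102.88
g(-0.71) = -108.81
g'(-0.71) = 188.53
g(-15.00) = -25200.00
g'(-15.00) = 4140.00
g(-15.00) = -25200.00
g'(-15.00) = 4140.00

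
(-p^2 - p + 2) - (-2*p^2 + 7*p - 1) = p^2 - 8*p + 3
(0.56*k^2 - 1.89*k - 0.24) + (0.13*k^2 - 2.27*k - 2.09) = 0.69*k^2 - 4.16*k - 2.33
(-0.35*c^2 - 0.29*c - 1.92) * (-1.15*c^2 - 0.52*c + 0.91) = 0.4025*c^4 + 0.5155*c^3 + 2.0403*c^2 + 0.7345*c - 1.7472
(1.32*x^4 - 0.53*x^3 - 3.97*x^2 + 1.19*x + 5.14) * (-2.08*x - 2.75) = -2.7456*x^5 - 2.5276*x^4 + 9.7151*x^3 + 8.4423*x^2 - 13.9637*x - 14.135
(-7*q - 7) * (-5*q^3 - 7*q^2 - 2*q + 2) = 35*q^4 + 84*q^3 + 63*q^2 - 14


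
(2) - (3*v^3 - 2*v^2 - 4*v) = -3*v^3 + 2*v^2 + 4*v + 2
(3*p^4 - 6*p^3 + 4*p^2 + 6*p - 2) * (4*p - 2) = 12*p^5 - 30*p^4 + 28*p^3 + 16*p^2 - 20*p + 4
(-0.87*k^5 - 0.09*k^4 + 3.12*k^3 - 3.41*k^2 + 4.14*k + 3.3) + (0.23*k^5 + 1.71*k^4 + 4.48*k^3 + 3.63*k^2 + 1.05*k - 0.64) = -0.64*k^5 + 1.62*k^4 + 7.6*k^3 + 0.22*k^2 + 5.19*k + 2.66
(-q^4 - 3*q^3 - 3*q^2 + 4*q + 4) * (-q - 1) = q^5 + 4*q^4 + 6*q^3 - q^2 - 8*q - 4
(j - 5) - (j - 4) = -1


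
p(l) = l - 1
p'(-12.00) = 1.00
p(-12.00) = -13.00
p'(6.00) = 1.00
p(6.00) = 5.00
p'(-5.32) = 1.00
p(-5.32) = -6.32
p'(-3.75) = 1.00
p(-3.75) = -4.75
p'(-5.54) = 1.00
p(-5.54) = -6.54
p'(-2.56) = 1.00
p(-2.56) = -3.56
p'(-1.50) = 1.00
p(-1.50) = -2.50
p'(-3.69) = 1.00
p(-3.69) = -4.69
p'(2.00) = 1.00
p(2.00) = 1.00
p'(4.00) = 1.00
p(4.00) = 3.00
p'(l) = 1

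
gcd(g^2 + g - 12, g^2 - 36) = 1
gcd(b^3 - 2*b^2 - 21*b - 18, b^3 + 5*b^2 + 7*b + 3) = b^2 + 4*b + 3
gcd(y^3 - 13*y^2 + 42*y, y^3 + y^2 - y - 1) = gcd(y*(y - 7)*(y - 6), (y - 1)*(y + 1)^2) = 1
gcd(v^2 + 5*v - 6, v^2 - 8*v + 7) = v - 1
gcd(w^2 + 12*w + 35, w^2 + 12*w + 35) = w^2 + 12*w + 35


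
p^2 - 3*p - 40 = (p - 8)*(p + 5)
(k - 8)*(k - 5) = k^2 - 13*k + 40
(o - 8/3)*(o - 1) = o^2 - 11*o/3 + 8/3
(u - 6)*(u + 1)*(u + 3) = u^3 - 2*u^2 - 21*u - 18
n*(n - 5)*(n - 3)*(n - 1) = n^4 - 9*n^3 + 23*n^2 - 15*n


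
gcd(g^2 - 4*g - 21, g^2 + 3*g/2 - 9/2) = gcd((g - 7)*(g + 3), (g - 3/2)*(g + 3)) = g + 3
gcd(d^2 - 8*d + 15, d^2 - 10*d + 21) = d - 3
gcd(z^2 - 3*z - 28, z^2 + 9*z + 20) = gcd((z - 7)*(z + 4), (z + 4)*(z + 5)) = z + 4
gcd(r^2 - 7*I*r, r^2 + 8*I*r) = r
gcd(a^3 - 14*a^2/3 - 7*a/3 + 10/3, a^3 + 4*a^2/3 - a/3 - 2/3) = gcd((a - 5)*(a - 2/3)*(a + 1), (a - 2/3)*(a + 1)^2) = a^2 + a/3 - 2/3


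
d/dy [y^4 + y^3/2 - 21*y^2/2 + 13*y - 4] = 4*y^3 + 3*y^2/2 - 21*y + 13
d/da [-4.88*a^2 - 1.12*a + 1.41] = -9.76*a - 1.12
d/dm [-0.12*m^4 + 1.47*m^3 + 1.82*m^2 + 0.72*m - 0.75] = -0.48*m^3 + 4.41*m^2 + 3.64*m + 0.72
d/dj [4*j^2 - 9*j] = 8*j - 9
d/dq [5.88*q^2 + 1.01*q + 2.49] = 11.76*q + 1.01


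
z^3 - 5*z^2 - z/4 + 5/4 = (z - 5)*(z - 1/2)*(z + 1/2)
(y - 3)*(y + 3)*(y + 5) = y^3 + 5*y^2 - 9*y - 45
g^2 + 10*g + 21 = (g + 3)*(g + 7)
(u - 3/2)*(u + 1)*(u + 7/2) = u^3 + 3*u^2 - 13*u/4 - 21/4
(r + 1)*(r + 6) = r^2 + 7*r + 6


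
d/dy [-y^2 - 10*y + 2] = -2*y - 10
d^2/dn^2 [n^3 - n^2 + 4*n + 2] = 6*n - 2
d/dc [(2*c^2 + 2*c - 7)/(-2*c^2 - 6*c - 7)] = 8*(-c^2 - 7*c - 7)/(4*c^4 + 24*c^3 + 64*c^2 + 84*c + 49)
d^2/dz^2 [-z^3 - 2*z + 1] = -6*z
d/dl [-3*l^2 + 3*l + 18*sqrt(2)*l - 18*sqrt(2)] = -6*l + 3 + 18*sqrt(2)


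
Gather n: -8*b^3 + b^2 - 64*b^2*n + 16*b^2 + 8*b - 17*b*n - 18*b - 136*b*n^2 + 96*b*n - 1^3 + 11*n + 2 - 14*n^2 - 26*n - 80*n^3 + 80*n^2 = -8*b^3 + 17*b^2 - 10*b - 80*n^3 + n^2*(66 - 136*b) + n*(-64*b^2 + 79*b - 15) + 1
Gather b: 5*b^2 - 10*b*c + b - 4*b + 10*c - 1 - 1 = 5*b^2 + b*(-10*c - 3) + 10*c - 2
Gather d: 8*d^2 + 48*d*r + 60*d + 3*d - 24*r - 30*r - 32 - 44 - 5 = 8*d^2 + d*(48*r + 63) - 54*r - 81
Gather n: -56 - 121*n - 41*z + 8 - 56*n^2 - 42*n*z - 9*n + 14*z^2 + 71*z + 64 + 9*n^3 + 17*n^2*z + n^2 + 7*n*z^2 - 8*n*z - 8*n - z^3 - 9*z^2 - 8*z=9*n^3 + n^2*(17*z - 55) + n*(7*z^2 - 50*z - 138) - z^3 + 5*z^2 + 22*z + 16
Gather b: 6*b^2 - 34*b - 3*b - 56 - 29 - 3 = 6*b^2 - 37*b - 88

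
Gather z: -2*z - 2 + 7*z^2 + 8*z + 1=7*z^2 + 6*z - 1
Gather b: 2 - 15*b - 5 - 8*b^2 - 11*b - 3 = -8*b^2 - 26*b - 6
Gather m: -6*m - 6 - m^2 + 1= -m^2 - 6*m - 5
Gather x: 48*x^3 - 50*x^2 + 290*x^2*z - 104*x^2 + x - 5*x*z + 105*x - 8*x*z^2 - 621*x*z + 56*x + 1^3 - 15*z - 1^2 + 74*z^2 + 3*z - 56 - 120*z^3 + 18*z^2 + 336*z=48*x^3 + x^2*(290*z - 154) + x*(-8*z^2 - 626*z + 162) - 120*z^3 + 92*z^2 + 324*z - 56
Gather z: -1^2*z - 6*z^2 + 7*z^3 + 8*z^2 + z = 7*z^3 + 2*z^2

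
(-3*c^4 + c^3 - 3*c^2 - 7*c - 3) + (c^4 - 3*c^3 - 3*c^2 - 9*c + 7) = -2*c^4 - 2*c^3 - 6*c^2 - 16*c + 4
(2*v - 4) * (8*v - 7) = 16*v^2 - 46*v + 28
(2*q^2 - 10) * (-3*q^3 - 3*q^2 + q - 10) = -6*q^5 - 6*q^4 + 32*q^3 + 10*q^2 - 10*q + 100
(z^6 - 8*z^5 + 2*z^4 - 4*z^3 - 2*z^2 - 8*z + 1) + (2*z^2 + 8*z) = z^6 - 8*z^5 + 2*z^4 - 4*z^3 + 1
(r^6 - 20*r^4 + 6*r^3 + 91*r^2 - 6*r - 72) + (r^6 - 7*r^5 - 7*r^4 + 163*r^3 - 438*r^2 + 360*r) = 2*r^6 - 7*r^5 - 27*r^4 + 169*r^3 - 347*r^2 + 354*r - 72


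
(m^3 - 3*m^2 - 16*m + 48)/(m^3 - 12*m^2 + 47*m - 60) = (m + 4)/(m - 5)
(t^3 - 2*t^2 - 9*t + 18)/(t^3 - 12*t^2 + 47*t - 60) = (t^2 + t - 6)/(t^2 - 9*t + 20)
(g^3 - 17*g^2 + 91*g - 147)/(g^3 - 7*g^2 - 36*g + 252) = (g^2 - 10*g + 21)/(g^2 - 36)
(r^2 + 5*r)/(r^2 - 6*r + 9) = r*(r + 5)/(r^2 - 6*r + 9)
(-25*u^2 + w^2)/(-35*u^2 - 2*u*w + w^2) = (5*u - w)/(7*u - w)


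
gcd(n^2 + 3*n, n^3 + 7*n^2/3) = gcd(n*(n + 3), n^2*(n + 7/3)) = n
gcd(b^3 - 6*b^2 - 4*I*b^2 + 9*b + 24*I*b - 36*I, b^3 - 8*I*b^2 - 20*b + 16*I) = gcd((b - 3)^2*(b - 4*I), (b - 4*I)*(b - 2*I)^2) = b - 4*I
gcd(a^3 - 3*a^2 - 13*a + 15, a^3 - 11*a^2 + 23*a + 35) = a - 5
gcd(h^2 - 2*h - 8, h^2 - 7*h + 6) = 1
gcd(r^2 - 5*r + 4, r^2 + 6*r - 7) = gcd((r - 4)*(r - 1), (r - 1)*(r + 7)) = r - 1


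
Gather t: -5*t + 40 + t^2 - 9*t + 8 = t^2 - 14*t + 48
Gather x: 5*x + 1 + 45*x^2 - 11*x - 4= 45*x^2 - 6*x - 3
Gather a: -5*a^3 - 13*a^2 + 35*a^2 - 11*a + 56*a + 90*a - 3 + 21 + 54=-5*a^3 + 22*a^2 + 135*a + 72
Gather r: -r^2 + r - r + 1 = 1 - r^2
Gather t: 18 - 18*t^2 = 18 - 18*t^2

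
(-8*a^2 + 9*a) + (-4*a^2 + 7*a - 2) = -12*a^2 + 16*a - 2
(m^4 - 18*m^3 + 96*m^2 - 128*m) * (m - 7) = m^5 - 25*m^4 + 222*m^3 - 800*m^2 + 896*m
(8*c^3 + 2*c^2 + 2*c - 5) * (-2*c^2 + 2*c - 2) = -16*c^5 + 12*c^4 - 16*c^3 + 10*c^2 - 14*c + 10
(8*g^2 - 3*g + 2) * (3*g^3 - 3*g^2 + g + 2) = 24*g^5 - 33*g^4 + 23*g^3 + 7*g^2 - 4*g + 4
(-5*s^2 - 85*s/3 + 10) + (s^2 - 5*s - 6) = -4*s^2 - 100*s/3 + 4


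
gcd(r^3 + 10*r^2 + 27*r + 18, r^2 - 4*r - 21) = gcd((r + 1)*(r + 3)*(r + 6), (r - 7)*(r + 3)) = r + 3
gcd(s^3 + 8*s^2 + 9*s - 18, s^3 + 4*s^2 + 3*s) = s + 3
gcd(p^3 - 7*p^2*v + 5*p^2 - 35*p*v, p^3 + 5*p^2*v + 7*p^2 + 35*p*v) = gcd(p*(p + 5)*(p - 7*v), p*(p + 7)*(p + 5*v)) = p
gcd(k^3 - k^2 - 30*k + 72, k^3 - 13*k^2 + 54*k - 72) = k^2 - 7*k + 12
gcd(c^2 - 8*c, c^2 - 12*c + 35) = 1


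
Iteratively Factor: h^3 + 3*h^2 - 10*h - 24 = (h + 4)*(h^2 - h - 6) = (h - 3)*(h + 4)*(h + 2)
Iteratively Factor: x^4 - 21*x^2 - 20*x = (x - 5)*(x^3 + 5*x^2 + 4*x) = (x - 5)*(x + 1)*(x^2 + 4*x) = x*(x - 5)*(x + 1)*(x + 4)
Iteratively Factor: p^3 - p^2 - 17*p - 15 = (p - 5)*(p^2 + 4*p + 3) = (p - 5)*(p + 1)*(p + 3)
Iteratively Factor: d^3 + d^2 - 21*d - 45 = (d - 5)*(d^2 + 6*d + 9) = (d - 5)*(d + 3)*(d + 3)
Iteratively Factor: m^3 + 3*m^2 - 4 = (m - 1)*(m^2 + 4*m + 4) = (m - 1)*(m + 2)*(m + 2)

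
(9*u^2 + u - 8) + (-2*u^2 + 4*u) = 7*u^2 + 5*u - 8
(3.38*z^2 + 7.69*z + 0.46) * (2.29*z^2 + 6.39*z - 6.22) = 7.7402*z^4 + 39.2083*z^3 + 29.1689*z^2 - 44.8924*z - 2.8612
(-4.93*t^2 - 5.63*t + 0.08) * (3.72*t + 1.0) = -18.3396*t^3 - 25.8736*t^2 - 5.3324*t + 0.08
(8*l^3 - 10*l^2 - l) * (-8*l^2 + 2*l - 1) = -64*l^5 + 96*l^4 - 20*l^3 + 8*l^2 + l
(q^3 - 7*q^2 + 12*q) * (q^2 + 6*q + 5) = q^5 - q^4 - 25*q^3 + 37*q^2 + 60*q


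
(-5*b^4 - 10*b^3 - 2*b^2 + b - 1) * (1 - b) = 5*b^5 + 5*b^4 - 8*b^3 - 3*b^2 + 2*b - 1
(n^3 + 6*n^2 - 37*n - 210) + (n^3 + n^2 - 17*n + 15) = 2*n^3 + 7*n^2 - 54*n - 195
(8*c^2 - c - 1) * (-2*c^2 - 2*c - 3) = -16*c^4 - 14*c^3 - 20*c^2 + 5*c + 3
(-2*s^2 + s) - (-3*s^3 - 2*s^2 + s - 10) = 3*s^3 + 10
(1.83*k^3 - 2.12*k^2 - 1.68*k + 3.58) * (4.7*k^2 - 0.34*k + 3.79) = 8.601*k^5 - 10.5862*k^4 - 0.239499999999999*k^3 + 9.3624*k^2 - 7.5844*k + 13.5682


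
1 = 1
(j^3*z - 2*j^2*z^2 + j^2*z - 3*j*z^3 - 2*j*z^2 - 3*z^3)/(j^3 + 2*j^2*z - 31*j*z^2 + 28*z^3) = z*(j^3 - 2*j^2*z + j^2 - 3*j*z^2 - 2*j*z - 3*z^2)/(j^3 + 2*j^2*z - 31*j*z^2 + 28*z^3)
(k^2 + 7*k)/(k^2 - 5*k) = (k + 7)/(k - 5)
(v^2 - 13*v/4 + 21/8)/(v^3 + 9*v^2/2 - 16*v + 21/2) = (v - 7/4)/(v^2 + 6*v - 7)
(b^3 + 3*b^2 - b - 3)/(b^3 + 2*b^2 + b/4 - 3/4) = 4*(b^2 + 2*b - 3)/(4*b^2 + 4*b - 3)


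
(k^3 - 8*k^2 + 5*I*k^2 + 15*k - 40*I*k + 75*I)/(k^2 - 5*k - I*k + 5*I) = (k^2 + k*(-3 + 5*I) - 15*I)/(k - I)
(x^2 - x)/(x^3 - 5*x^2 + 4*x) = 1/(x - 4)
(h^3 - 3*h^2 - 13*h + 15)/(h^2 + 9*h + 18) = (h^2 - 6*h + 5)/(h + 6)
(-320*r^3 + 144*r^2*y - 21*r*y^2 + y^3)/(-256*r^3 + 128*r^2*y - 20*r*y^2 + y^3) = (-5*r + y)/(-4*r + y)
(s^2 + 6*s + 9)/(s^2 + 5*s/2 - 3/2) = 2*(s + 3)/(2*s - 1)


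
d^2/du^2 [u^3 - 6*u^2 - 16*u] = 6*u - 12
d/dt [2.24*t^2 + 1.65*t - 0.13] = 4.48*t + 1.65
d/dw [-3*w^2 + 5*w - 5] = 5 - 6*w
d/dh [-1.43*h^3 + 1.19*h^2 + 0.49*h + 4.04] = -4.29*h^2 + 2.38*h + 0.49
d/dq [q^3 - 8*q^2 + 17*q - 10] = 3*q^2 - 16*q + 17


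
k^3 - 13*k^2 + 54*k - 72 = (k - 6)*(k - 4)*(k - 3)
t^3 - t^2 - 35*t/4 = t*(t - 7/2)*(t + 5/2)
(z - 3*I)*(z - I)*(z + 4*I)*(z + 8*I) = z^4 + 8*I*z^3 + 13*z^2 + 92*I*z + 96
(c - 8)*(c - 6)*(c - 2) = c^3 - 16*c^2 + 76*c - 96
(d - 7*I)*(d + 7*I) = d^2 + 49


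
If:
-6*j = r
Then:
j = -r/6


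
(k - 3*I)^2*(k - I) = k^3 - 7*I*k^2 - 15*k + 9*I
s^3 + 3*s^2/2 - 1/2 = (s - 1/2)*(s + 1)^2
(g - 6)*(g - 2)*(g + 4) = g^3 - 4*g^2 - 20*g + 48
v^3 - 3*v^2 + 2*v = v*(v - 2)*(v - 1)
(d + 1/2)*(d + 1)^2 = d^3 + 5*d^2/2 + 2*d + 1/2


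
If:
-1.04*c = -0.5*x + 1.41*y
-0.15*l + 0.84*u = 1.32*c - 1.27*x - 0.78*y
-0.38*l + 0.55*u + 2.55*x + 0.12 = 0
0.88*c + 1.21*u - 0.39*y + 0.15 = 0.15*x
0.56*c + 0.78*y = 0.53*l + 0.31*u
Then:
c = -0.06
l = 0.03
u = -0.08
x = -0.03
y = 0.03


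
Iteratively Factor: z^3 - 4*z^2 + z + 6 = (z + 1)*(z^2 - 5*z + 6) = (z - 3)*(z + 1)*(z - 2)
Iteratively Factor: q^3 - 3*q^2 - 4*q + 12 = (q + 2)*(q^2 - 5*q + 6) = (q - 2)*(q + 2)*(q - 3)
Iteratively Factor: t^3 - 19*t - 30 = (t - 5)*(t^2 + 5*t + 6) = (t - 5)*(t + 2)*(t + 3)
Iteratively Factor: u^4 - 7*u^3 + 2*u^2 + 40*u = (u)*(u^3 - 7*u^2 + 2*u + 40) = u*(u - 4)*(u^2 - 3*u - 10) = u*(u - 4)*(u + 2)*(u - 5)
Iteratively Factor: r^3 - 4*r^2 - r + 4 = (r - 1)*(r^2 - 3*r - 4) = (r - 1)*(r + 1)*(r - 4)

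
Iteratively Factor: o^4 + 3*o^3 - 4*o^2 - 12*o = (o + 2)*(o^3 + o^2 - 6*o) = (o - 2)*(o + 2)*(o^2 + 3*o) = o*(o - 2)*(o + 2)*(o + 3)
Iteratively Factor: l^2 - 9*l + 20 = (l - 5)*(l - 4)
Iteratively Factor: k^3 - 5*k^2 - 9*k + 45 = (k - 3)*(k^2 - 2*k - 15) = (k - 3)*(k + 3)*(k - 5)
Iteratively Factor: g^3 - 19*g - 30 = (g + 2)*(g^2 - 2*g - 15) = (g + 2)*(g + 3)*(g - 5)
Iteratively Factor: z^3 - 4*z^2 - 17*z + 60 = (z + 4)*(z^2 - 8*z + 15) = (z - 5)*(z + 4)*(z - 3)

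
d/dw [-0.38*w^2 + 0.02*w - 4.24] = 0.02 - 0.76*w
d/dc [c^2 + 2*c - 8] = 2*c + 2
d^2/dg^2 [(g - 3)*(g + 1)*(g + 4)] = 6*g + 4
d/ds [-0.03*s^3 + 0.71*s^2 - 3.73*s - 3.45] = -0.09*s^2 + 1.42*s - 3.73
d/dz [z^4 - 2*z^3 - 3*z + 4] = 4*z^3 - 6*z^2 - 3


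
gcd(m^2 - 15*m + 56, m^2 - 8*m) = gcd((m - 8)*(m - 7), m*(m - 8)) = m - 8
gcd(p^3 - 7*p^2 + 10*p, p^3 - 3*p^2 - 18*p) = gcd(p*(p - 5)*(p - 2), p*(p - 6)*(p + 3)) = p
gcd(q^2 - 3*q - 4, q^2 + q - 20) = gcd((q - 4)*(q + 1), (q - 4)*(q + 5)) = q - 4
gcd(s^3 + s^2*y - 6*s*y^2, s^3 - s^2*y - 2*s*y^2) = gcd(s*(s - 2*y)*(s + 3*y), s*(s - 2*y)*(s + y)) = -s^2 + 2*s*y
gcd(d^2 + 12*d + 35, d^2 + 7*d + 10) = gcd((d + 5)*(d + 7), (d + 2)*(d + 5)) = d + 5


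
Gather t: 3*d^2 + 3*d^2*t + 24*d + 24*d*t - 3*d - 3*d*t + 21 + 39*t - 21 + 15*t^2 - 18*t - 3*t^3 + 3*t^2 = 3*d^2 + 21*d - 3*t^3 + 18*t^2 + t*(3*d^2 + 21*d + 21)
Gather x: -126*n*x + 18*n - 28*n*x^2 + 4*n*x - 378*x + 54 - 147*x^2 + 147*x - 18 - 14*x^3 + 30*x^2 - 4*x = 18*n - 14*x^3 + x^2*(-28*n - 117) + x*(-122*n - 235) + 36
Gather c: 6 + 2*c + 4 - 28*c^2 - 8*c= -28*c^2 - 6*c + 10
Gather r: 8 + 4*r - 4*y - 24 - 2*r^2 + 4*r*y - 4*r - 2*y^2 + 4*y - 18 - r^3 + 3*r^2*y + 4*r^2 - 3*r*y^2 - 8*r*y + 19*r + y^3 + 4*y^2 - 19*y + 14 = -r^3 + r^2*(3*y + 2) + r*(-3*y^2 - 4*y + 19) + y^3 + 2*y^2 - 19*y - 20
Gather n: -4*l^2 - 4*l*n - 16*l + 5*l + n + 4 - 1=-4*l^2 - 11*l + n*(1 - 4*l) + 3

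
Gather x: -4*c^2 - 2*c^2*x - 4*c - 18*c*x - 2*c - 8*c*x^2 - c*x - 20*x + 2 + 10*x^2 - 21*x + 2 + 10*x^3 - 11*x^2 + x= -4*c^2 - 6*c + 10*x^3 + x^2*(-8*c - 1) + x*(-2*c^2 - 19*c - 40) + 4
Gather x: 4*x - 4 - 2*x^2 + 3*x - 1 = -2*x^2 + 7*x - 5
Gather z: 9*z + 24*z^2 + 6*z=24*z^2 + 15*z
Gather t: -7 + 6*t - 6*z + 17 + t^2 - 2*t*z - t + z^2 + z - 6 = t^2 + t*(5 - 2*z) + z^2 - 5*z + 4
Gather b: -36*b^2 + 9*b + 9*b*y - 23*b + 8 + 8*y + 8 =-36*b^2 + b*(9*y - 14) + 8*y + 16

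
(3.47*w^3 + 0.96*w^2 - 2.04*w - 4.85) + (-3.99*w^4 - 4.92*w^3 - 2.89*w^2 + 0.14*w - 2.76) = -3.99*w^4 - 1.45*w^3 - 1.93*w^2 - 1.9*w - 7.61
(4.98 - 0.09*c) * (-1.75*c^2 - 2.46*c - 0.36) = 0.1575*c^3 - 8.4936*c^2 - 12.2184*c - 1.7928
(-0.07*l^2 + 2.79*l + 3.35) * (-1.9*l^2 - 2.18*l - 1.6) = 0.133*l^4 - 5.1484*l^3 - 12.3352*l^2 - 11.767*l - 5.36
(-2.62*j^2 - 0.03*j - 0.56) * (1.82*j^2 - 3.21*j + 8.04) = -4.7684*j^4 + 8.3556*j^3 - 21.9877*j^2 + 1.5564*j - 4.5024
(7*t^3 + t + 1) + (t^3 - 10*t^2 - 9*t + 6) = 8*t^3 - 10*t^2 - 8*t + 7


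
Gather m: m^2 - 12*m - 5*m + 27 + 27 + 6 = m^2 - 17*m + 60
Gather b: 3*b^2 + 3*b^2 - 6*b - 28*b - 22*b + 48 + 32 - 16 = 6*b^2 - 56*b + 64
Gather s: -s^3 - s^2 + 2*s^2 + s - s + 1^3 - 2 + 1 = -s^3 + s^2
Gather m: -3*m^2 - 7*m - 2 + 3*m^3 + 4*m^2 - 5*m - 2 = 3*m^3 + m^2 - 12*m - 4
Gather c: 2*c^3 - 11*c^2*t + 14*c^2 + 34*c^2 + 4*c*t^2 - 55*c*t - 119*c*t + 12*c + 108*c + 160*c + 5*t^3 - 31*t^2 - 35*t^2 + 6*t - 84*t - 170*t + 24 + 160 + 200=2*c^3 + c^2*(48 - 11*t) + c*(4*t^2 - 174*t + 280) + 5*t^3 - 66*t^2 - 248*t + 384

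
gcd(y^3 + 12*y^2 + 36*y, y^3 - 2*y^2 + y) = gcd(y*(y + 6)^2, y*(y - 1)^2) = y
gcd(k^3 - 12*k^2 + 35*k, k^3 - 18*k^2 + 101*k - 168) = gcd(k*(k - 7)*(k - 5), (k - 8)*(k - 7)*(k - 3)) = k - 7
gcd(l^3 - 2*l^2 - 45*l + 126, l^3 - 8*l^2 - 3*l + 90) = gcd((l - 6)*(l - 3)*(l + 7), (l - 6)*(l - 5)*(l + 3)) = l - 6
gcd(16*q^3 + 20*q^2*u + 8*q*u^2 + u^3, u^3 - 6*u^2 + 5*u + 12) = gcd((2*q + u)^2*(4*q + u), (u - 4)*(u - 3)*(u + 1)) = 1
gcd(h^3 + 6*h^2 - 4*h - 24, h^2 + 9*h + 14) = h + 2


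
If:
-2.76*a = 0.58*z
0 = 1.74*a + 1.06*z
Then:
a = 0.00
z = 0.00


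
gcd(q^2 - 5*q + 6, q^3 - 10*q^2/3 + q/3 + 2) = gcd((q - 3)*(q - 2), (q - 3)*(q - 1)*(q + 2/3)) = q - 3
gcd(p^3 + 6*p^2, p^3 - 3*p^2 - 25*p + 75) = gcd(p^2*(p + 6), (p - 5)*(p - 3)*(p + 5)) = 1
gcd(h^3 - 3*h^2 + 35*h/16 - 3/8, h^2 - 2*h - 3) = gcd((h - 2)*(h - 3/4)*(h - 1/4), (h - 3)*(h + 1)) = 1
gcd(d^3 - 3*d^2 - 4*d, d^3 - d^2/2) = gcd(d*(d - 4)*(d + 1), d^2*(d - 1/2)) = d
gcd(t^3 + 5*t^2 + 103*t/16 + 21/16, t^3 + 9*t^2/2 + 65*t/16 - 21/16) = t^2 + 19*t/4 + 21/4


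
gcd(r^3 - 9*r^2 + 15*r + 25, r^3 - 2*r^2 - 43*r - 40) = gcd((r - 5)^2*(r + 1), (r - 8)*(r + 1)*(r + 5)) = r + 1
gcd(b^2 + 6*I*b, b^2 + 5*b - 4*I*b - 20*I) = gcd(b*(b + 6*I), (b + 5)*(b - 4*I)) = 1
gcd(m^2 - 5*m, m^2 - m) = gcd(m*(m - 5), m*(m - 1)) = m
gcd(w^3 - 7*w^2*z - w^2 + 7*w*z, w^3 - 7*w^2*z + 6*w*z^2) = w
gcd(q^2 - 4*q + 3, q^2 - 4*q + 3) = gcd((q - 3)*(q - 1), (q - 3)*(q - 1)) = q^2 - 4*q + 3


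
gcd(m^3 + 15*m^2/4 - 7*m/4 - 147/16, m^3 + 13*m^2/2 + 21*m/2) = m + 7/2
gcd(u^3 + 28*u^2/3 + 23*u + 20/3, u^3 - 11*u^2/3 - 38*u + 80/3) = u + 5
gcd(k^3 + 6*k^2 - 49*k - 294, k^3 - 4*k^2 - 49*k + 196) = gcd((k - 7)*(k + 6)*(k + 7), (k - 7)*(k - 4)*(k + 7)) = k^2 - 49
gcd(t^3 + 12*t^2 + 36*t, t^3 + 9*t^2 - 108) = t^2 + 12*t + 36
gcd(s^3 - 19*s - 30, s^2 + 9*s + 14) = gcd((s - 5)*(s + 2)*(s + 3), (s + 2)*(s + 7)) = s + 2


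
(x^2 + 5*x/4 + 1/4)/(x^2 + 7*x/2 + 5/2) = (4*x + 1)/(2*(2*x + 5))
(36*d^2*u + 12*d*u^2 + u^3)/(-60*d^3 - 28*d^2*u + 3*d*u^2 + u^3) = u*(6*d + u)/(-10*d^2 - 3*d*u + u^2)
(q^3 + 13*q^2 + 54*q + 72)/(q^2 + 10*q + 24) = q + 3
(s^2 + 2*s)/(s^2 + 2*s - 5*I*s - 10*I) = s/(s - 5*I)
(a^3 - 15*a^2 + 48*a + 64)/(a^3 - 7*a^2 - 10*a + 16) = (a^2 - 7*a - 8)/(a^2 + a - 2)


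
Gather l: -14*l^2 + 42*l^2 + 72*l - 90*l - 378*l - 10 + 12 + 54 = 28*l^2 - 396*l + 56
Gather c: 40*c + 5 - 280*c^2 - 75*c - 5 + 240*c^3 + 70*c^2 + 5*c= 240*c^3 - 210*c^2 - 30*c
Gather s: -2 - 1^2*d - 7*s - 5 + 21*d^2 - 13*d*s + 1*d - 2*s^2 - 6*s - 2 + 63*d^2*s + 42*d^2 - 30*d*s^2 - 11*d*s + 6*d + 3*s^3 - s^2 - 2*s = 63*d^2 + 6*d + 3*s^3 + s^2*(-30*d - 3) + s*(63*d^2 - 24*d - 15) - 9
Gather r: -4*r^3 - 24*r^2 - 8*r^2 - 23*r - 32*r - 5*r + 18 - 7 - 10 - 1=-4*r^3 - 32*r^2 - 60*r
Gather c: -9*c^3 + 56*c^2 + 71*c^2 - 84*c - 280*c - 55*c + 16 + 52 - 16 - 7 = -9*c^3 + 127*c^2 - 419*c + 45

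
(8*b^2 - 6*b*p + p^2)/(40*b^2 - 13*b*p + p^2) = (8*b^2 - 6*b*p + p^2)/(40*b^2 - 13*b*p + p^2)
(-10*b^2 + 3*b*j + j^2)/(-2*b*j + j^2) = (5*b + j)/j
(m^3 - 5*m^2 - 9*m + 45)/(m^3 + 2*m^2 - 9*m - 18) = (m - 5)/(m + 2)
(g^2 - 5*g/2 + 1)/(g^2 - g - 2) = (g - 1/2)/(g + 1)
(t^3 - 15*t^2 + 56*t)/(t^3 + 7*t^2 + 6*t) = (t^2 - 15*t + 56)/(t^2 + 7*t + 6)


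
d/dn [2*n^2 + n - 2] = 4*n + 1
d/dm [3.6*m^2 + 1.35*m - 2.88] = 7.2*m + 1.35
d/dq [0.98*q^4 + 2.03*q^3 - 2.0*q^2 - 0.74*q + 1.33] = 3.92*q^3 + 6.09*q^2 - 4.0*q - 0.74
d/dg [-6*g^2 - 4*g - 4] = -12*g - 4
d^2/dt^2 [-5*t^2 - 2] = -10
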